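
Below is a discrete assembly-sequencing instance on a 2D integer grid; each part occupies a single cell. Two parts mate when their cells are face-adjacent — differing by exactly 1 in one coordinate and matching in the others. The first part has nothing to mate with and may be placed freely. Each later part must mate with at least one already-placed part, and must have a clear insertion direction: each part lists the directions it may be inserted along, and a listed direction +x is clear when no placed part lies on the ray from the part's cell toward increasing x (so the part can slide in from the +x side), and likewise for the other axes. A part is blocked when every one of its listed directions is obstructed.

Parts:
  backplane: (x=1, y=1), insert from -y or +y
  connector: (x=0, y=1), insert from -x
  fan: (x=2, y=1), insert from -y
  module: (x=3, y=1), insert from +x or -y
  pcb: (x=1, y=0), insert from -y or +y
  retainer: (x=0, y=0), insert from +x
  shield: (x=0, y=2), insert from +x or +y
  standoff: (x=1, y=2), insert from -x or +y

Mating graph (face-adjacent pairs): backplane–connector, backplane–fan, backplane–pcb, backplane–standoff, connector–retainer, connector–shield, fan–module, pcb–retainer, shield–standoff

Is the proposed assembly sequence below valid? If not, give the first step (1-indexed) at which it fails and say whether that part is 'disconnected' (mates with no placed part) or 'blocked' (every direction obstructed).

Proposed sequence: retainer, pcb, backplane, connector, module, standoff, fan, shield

Invalid at step 5 (disconnected)

1. retainer@(0, 0) [+x clear] — {retainer}
2. pcb@(1, 0) [-y clear] — {pcb, retainer}
3. backplane@(1, 1) [+y clear] — {backplane, pcb, retainer}
4. connector@(0, 1) [-x clear] — {backplane, connector, pcb, retainer}
5. module@(3, 1) — no placed neighbour ⇒ disconnected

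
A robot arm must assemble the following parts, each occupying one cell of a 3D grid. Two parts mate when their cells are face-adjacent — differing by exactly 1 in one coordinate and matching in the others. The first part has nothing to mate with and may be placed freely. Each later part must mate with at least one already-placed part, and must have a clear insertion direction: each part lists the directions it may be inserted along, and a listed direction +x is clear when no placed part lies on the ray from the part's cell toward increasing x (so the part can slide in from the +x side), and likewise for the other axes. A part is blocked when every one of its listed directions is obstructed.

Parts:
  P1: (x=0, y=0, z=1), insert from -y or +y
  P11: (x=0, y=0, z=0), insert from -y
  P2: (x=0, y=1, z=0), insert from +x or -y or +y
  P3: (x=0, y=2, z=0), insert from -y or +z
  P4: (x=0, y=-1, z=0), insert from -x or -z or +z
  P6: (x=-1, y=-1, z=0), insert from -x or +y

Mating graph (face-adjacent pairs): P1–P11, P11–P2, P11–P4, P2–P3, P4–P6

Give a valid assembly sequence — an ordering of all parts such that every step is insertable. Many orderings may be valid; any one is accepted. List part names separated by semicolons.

1. P3@(0, 2, 0) [-y clear] — {P3}
2. P2@(0, 1, 0) [+x clear] — {P2, P3}
3. P11@(0, 0, 0) [-y clear] — {P11, P2, P3}
4. P4@(0, -1, 0) [-x clear] — {P11, P2, P3, P4}
5. P6@(-1, -1, 0) [-x clear] — {P11, P2, P3, P4, P6}
6. P1@(0, 0, 1) [-y clear] — {P1, P11, P2, P3, P4, P6}

P3; P2; P11; P4; P6; P1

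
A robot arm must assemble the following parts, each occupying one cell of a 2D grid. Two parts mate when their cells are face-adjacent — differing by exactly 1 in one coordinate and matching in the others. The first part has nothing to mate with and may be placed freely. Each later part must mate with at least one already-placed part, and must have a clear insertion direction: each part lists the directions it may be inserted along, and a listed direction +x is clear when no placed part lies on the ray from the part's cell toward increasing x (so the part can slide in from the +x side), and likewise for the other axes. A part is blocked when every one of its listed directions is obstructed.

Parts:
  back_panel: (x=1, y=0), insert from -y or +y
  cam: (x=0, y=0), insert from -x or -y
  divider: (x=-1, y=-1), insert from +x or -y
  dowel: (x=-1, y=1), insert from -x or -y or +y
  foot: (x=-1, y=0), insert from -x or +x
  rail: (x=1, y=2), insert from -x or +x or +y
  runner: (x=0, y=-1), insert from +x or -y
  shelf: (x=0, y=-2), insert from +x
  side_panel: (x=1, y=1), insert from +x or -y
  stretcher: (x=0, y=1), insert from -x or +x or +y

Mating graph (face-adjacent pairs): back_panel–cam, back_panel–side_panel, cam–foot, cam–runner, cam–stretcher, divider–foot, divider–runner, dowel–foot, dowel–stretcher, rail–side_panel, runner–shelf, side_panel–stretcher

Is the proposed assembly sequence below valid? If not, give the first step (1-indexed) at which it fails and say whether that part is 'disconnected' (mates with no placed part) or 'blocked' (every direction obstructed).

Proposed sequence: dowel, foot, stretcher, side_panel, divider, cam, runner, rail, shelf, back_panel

1. dowel@(-1, 1) [-x clear] — {dowel}
2. foot@(-1, 0) [-x clear] — {dowel, foot}
3. stretcher@(0, 1) [+x clear] — {dowel, foot, stretcher}
4. side_panel@(1, 1) [+x clear] — {dowel, foot, side_panel, stretcher}
5. divider@(-1, -1) [+x clear] — {divider, dowel, foot, side_panel, stretcher}
6. cam@(0, 0) [-y clear] — {cam, divider, dowel, foot, side_panel, stretcher}
7. runner@(0, -1) [+x clear] — {cam, divider, dowel, foot, runner, side_panel, stretcher}
8. rail@(1, 2) [-x clear] — {cam, divider, dowel, foot, rail, runner, side_panel, stretcher}
9. shelf@(0, -2) [+x clear] — {cam, divider, dowel, foot, rail, runner, shelf, side_panel, stretcher}
10. back_panel@(1, 0) [-y clear] — {back_panel, cam, divider, dowel, foot, rail, runner, shelf, side_panel, stretcher}

Valid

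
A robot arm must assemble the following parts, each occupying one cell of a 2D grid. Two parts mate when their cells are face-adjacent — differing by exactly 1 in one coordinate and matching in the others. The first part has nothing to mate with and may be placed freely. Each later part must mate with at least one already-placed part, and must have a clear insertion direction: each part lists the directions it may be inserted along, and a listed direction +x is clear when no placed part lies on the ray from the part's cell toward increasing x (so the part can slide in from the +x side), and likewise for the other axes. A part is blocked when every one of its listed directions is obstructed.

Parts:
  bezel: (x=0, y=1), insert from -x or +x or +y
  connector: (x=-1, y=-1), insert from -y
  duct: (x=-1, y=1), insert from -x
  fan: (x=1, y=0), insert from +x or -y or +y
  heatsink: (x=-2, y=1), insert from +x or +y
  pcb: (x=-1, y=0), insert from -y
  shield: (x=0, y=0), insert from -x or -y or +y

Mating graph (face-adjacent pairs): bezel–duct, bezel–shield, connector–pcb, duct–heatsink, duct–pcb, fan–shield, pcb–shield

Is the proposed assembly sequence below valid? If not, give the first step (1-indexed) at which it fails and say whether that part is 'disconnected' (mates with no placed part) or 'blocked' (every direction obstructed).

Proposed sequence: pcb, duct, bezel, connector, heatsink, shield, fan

1. pcb@(-1, 0) [-y clear] — {pcb}
2. duct@(-1, 1) [-x clear] — {duct, pcb}
3. bezel@(0, 1) [+x clear] — {bezel, duct, pcb}
4. connector@(-1, -1) [-y clear] — {bezel, connector, duct, pcb}
5. heatsink@(-2, 1) [+y clear] — {bezel, connector, duct, heatsink, pcb}
6. shield@(0, 0) [-y clear] — {bezel, connector, duct, heatsink, pcb, shield}
7. fan@(1, 0) [+x clear] — {bezel, connector, duct, fan, heatsink, pcb, shield}

Valid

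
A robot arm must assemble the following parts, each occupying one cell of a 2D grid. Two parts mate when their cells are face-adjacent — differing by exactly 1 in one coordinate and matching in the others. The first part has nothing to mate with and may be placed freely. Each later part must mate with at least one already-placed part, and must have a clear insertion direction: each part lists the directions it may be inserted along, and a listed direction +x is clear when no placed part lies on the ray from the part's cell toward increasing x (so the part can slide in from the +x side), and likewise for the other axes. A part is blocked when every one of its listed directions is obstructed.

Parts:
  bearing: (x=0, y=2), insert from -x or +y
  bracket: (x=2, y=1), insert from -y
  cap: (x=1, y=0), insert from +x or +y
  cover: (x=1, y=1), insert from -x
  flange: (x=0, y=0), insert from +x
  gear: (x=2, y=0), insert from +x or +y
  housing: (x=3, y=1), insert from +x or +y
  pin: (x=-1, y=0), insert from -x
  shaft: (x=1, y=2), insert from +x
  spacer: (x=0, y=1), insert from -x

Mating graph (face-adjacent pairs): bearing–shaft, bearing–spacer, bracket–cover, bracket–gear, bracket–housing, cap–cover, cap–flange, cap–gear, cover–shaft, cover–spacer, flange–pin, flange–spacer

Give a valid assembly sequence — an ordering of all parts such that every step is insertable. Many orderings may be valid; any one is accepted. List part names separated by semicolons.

housing; bracket; cover; spacer; bearing; flange; pin; cap; gear; shaft

1. housing@(3, 1) [+x clear] — {housing}
2. bracket@(2, 1) [-y clear] — {bracket, housing}
3. cover@(1, 1) [-x clear] — {bracket, cover, housing}
4. spacer@(0, 1) [-x clear] — {bracket, cover, housing, spacer}
5. bearing@(0, 2) [-x clear] — {bearing, bracket, cover, housing, spacer}
6. flange@(0, 0) [+x clear] — {bearing, bracket, cover, flange, housing, spacer}
7. pin@(-1, 0) [-x clear] — {bearing, bracket, cover, flange, housing, pin, spacer}
8. cap@(1, 0) [+x clear] — {bearing, bracket, cap, cover, flange, housing, pin, spacer}
9. gear@(2, 0) [+x clear] — {bearing, bracket, cap, cover, flange, gear, housing, pin, spacer}
10. shaft@(1, 2) [+x clear] — {bearing, bracket, cap, cover, flange, gear, housing, pin, shaft, spacer}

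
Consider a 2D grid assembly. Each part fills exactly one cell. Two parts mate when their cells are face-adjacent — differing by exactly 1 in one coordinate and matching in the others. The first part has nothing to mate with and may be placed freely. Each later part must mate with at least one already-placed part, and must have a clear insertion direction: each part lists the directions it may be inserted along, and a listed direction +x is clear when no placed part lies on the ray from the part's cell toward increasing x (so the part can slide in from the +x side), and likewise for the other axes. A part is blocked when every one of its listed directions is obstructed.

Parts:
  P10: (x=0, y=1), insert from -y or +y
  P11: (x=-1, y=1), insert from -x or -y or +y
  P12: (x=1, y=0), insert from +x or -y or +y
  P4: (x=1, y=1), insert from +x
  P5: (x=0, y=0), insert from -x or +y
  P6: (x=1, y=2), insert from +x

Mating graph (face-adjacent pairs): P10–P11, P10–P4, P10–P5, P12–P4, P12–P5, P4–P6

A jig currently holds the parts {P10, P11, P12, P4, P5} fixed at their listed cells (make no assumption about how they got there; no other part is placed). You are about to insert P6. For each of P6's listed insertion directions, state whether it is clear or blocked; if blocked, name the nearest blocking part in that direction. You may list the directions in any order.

+x: clear

+x: ray from P6(1, 2) has no placed part ⇒ clear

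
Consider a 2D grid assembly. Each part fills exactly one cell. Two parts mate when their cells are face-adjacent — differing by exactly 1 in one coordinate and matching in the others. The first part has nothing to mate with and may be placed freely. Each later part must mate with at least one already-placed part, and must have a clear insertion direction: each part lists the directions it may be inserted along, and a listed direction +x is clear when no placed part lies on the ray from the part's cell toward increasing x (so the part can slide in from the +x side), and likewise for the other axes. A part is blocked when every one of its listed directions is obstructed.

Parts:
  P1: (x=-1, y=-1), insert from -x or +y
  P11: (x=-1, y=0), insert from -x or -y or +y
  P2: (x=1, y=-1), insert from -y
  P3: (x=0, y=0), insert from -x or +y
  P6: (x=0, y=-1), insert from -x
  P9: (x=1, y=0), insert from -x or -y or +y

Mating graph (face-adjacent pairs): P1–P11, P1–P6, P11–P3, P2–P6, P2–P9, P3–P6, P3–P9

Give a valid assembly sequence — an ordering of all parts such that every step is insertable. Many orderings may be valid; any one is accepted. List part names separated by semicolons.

P6; P1; P2; P11; P9; P3

1. P6@(0, -1) [-x clear] — {P6}
2. P1@(-1, -1) [-x clear] — {P1, P6}
3. P2@(1, -1) [-y clear] — {P1, P2, P6}
4. P11@(-1, 0) [-x clear] — {P1, P11, P2, P6}
5. P9@(1, 0) [+y clear] — {P1, P11, P2, P6, P9}
6. P3@(0, 0) [+y clear] — {P1, P11, P2, P3, P6, P9}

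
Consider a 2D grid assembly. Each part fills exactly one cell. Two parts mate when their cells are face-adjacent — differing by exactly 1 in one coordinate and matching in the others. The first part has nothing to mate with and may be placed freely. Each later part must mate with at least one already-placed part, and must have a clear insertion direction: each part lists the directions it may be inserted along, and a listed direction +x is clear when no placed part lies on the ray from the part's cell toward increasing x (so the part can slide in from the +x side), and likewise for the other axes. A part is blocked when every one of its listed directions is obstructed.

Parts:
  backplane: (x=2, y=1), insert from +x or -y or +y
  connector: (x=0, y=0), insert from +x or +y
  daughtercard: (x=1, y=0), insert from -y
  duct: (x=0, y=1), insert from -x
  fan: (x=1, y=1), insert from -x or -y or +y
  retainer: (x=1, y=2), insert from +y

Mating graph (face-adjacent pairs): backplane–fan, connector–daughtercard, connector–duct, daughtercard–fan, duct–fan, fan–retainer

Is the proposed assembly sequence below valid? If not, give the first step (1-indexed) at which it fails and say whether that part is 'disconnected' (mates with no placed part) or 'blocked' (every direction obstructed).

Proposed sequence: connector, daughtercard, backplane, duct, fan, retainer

Invalid at step 3 (disconnected)

1. connector@(0, 0) [+x clear] — {connector}
2. daughtercard@(1, 0) [-y clear] — {connector, daughtercard}
3. backplane@(2, 1) — no placed neighbour ⇒ disconnected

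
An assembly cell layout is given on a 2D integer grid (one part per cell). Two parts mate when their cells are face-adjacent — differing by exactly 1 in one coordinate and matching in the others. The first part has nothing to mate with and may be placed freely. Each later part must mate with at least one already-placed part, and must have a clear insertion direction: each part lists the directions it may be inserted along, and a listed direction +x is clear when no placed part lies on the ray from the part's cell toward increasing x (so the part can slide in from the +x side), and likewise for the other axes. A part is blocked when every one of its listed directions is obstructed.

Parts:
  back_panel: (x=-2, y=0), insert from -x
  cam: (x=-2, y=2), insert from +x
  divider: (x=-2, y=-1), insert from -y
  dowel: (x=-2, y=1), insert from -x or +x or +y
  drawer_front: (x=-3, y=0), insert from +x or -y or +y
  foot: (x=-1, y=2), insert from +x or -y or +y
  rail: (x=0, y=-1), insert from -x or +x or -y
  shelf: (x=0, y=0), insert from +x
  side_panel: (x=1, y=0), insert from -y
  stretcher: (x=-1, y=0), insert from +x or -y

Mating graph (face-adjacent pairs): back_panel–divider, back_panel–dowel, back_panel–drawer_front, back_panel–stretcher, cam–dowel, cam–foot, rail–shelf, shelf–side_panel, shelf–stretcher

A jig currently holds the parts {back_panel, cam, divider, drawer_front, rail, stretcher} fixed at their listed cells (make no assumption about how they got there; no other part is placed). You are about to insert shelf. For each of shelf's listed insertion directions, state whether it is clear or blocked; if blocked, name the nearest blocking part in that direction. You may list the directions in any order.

+x: clear

+x: ray from shelf(0, 0) has no placed part ⇒ clear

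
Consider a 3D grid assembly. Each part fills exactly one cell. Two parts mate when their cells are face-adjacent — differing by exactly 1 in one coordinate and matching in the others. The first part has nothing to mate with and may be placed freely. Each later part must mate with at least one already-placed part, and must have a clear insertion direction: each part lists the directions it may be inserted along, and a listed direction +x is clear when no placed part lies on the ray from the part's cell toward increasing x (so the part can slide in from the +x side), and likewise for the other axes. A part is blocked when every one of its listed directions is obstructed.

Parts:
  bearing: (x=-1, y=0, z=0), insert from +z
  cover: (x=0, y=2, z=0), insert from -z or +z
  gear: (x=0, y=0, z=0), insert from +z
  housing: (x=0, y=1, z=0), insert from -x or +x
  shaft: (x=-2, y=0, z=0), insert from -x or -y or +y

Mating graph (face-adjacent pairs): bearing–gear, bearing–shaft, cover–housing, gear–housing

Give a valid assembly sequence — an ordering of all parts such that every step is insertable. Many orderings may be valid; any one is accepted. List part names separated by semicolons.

gear; housing; cover; bearing; shaft

1. gear@(0, 0, 0) [+z clear] — {gear}
2. housing@(0, 1, 0) [-x clear] — {gear, housing}
3. cover@(0, 2, 0) [-z clear] — {cover, gear, housing}
4. bearing@(-1, 0, 0) [+z clear] — {bearing, cover, gear, housing}
5. shaft@(-2, 0, 0) [-x clear] — {bearing, cover, gear, housing, shaft}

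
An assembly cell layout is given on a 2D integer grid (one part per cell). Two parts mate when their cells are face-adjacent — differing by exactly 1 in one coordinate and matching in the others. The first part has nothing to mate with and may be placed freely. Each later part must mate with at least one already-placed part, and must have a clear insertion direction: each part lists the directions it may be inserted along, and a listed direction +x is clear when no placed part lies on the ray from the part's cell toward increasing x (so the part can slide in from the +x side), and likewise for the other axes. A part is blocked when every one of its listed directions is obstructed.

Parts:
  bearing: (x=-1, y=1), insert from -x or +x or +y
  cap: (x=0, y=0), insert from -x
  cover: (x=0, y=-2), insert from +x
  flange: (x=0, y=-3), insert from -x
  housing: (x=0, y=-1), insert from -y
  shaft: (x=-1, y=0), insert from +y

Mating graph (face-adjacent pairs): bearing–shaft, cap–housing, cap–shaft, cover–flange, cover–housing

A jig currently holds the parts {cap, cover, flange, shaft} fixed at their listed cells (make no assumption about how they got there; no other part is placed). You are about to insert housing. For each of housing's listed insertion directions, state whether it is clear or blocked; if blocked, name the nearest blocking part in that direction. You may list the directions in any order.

-y: nearest on ray is cover@(0, -2) ⇒ blocked

-y: blocked by cover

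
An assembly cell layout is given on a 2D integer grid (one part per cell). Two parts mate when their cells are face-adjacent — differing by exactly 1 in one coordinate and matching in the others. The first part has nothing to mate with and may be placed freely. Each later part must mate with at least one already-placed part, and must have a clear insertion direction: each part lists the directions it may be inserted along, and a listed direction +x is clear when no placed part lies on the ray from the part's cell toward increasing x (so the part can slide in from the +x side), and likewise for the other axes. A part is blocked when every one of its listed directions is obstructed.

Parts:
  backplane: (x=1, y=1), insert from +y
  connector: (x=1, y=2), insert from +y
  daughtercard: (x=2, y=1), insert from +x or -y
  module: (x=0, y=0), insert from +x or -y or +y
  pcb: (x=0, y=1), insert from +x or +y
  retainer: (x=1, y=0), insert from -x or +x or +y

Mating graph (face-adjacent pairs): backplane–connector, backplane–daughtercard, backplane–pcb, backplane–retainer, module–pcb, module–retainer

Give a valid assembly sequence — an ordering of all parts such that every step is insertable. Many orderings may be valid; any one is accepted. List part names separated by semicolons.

retainer; module; backplane; pcb; connector; daughtercard

1. retainer@(1, 0) [-x clear] — {retainer}
2. module@(0, 0) [-y clear] — {module, retainer}
3. backplane@(1, 1) [+y clear] — {backplane, module, retainer}
4. pcb@(0, 1) [+y clear] — {backplane, module, pcb, retainer}
5. connector@(1, 2) [+y clear] — {backplane, connector, module, pcb, retainer}
6. daughtercard@(2, 1) [+x clear] — {backplane, connector, daughtercard, module, pcb, retainer}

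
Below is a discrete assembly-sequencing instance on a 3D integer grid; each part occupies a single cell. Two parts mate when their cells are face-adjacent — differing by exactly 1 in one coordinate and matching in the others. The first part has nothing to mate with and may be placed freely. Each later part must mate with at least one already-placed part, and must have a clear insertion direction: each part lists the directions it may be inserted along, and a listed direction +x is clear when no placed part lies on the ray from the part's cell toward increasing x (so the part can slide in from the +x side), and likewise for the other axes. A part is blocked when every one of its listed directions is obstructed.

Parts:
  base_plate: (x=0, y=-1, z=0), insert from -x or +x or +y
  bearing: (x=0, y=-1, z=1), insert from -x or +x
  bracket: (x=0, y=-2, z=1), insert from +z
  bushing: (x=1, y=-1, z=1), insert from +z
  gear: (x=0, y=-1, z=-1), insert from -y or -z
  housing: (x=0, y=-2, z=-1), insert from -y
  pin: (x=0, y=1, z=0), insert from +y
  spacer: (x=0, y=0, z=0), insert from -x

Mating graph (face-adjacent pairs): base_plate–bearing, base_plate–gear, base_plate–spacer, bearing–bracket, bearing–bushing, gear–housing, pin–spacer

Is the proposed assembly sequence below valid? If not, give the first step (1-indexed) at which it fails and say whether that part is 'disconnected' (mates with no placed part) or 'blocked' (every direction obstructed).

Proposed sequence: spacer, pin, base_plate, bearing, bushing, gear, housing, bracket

1. spacer@(0, 0, 0) [-x clear] — {spacer}
2. pin@(0, 1, 0) [+y clear] — {pin, spacer}
3. base_plate@(0, -1, 0) [-x clear] — {base_plate, pin, spacer}
4. bearing@(0, -1, 1) [-x clear] — {base_plate, bearing, pin, spacer}
5. bushing@(1, -1, 1) [+z clear] — {base_plate, bearing, bushing, pin, spacer}
6. gear@(0, -1, -1) [-y clear] — {base_plate, bearing, bushing, gear, pin, spacer}
7. housing@(0, -2, -1) [-y clear] — {base_plate, bearing, bushing, gear, housing, pin, spacer}
8. bracket@(0, -2, 1) [+z clear] — {base_plate, bearing, bracket, bushing, gear, housing, pin, spacer}

Valid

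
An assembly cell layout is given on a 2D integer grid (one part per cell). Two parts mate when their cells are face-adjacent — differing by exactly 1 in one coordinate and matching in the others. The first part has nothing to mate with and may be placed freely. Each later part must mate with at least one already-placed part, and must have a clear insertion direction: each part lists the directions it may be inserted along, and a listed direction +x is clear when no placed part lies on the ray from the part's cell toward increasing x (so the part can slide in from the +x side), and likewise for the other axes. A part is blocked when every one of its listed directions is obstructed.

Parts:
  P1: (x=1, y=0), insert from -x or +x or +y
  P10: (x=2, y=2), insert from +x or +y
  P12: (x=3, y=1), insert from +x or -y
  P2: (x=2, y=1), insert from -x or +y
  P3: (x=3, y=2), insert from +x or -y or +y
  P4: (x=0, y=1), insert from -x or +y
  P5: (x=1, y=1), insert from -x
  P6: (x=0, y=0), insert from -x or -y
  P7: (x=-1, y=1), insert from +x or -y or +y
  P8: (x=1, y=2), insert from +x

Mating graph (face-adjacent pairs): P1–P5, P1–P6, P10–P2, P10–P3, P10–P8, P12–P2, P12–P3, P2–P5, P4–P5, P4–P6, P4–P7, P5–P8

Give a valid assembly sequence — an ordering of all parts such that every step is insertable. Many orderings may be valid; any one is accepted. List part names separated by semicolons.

1. P1@(1, 0) [-x clear] — {P1}
2. P5@(1, 1) [-x clear] — {P1, P5}
3. P2@(2, 1) [+y clear] — {P1, P2, P5}
4. P6@(0, 0) [-x clear] — {P1, P2, P5, P6}
5. P12@(3, 1) [+x clear] — {P1, P12, P2, P5, P6}
6. P8@(1, 2) [+x clear] — {P1, P12, P2, P5, P6, P8}
7. P10@(2, 2) [+x clear] — {P1, P10, P12, P2, P5, P6, P8}
8. P4@(0, 1) [-x clear] — {P1, P10, P12, P2, P4, P5, P6, P8}
9. P7@(-1, 1) [-y clear] — {P1, P10, P12, P2, P4, P5, P6, P7, P8}
10. P3@(3, 2) [+x clear] — {P1, P10, P12, P2, P3, P4, P5, P6, P7, P8}

P1; P5; P2; P6; P12; P8; P10; P4; P7; P3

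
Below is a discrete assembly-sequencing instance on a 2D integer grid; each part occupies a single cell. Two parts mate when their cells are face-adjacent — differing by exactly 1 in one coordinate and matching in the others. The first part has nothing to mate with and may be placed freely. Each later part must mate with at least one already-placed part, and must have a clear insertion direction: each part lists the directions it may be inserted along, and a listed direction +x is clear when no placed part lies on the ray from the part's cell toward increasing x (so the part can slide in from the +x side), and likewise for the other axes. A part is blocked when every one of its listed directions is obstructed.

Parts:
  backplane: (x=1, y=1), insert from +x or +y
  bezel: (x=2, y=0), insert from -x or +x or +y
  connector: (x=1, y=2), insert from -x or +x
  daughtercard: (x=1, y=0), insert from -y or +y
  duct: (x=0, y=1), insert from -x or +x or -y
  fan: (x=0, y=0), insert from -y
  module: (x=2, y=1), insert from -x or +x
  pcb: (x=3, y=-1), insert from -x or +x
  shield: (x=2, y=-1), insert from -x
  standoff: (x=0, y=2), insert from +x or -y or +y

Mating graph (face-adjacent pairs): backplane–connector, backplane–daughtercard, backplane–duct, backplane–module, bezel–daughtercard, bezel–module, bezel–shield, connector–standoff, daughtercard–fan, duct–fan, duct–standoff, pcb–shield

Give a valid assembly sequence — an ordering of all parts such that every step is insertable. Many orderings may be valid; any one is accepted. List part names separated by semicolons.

module; backplane; connector; duct; fan; daughtercard; standoff; bezel; shield; pcb

1. module@(2, 1) [-x clear] — {module}
2. backplane@(1, 1) [+y clear] — {backplane, module}
3. connector@(1, 2) [-x clear] — {backplane, connector, module}
4. duct@(0, 1) [-x clear] — {backplane, connector, duct, module}
5. fan@(0, 0) [-y clear] — {backplane, connector, duct, fan, module}
6. daughtercard@(1, 0) [-y clear] — {backplane, connector, daughtercard, duct, fan, module}
7. standoff@(0, 2) [+y clear] — {backplane, connector, daughtercard, duct, fan, module, standoff}
8. bezel@(2, 0) [+x clear] — {backplane, bezel, connector, daughtercard, duct, fan, module, standoff}
9. shield@(2, -1) [-x clear] — {backplane, bezel, connector, daughtercard, duct, fan, module, shield, standoff}
10. pcb@(3, -1) [+x clear] — {backplane, bezel, connector, daughtercard, duct, fan, module, pcb, shield, standoff}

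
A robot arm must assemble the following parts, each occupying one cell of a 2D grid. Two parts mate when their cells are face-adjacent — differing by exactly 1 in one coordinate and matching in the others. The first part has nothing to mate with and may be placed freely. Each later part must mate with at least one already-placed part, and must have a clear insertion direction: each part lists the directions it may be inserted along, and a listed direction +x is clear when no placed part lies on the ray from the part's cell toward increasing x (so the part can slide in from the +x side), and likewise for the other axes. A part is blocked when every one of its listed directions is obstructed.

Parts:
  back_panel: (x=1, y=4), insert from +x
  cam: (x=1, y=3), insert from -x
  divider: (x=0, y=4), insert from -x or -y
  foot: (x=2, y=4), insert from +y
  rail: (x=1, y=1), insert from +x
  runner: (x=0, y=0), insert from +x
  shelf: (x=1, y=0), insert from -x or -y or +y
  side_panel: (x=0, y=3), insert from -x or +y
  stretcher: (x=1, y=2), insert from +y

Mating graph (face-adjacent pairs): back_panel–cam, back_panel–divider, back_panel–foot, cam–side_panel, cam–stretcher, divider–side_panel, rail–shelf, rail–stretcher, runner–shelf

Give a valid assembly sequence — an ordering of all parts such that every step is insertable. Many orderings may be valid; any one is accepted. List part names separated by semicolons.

1. runner@(0, 0) [+x clear] — {runner}
2. shelf@(1, 0) [-y clear] — {runner, shelf}
3. rail@(1, 1) [+x clear] — {rail, runner, shelf}
4. stretcher@(1, 2) [+y clear] — {rail, runner, shelf, stretcher}
5. cam@(1, 3) [-x clear] — {cam, rail, runner, shelf, stretcher}
6. side_panel@(0, 3) [-x clear] — {cam, rail, runner, shelf, side_panel, stretcher}
7. divider@(0, 4) [-x clear] — {cam, divider, rail, runner, shelf, side_panel, stretcher}
8. back_panel@(1, 4) [+x clear] — {back_panel, cam, divider, rail, runner, shelf, side_panel, stretcher}
9. foot@(2, 4) [+y clear] — {back_panel, cam, divider, foot, rail, runner, shelf, side_panel, stretcher}

runner; shelf; rail; stretcher; cam; side_panel; divider; back_panel; foot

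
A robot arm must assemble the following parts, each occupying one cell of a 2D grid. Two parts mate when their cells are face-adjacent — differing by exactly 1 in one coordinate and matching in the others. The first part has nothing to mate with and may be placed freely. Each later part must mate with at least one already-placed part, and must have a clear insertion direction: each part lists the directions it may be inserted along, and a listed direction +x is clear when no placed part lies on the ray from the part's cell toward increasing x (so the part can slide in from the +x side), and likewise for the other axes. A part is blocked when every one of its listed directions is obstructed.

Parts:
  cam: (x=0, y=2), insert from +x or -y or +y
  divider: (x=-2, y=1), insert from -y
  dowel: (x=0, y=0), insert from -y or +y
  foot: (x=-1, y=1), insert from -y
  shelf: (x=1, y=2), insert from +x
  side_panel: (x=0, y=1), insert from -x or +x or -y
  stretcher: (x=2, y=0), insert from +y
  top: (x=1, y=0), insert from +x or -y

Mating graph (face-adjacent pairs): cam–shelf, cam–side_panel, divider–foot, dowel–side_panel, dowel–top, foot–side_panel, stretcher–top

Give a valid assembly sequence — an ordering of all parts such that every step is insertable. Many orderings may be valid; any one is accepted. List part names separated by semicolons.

stretcher; top; dowel; side_panel; foot; cam; divider; shelf

1. stretcher@(2, 0) [+y clear] — {stretcher}
2. top@(1, 0) [-y clear] — {stretcher, top}
3. dowel@(0, 0) [-y clear] — {dowel, stretcher, top}
4. side_panel@(0, 1) [-x clear] — {dowel, side_panel, stretcher, top}
5. foot@(-1, 1) [-y clear] — {dowel, foot, side_panel, stretcher, top}
6. cam@(0, 2) [+x clear] — {cam, dowel, foot, side_panel, stretcher, top}
7. divider@(-2, 1) [-y clear] — {cam, divider, dowel, foot, side_panel, stretcher, top}
8. shelf@(1, 2) [+x clear] — {cam, divider, dowel, foot, shelf, side_panel, stretcher, top}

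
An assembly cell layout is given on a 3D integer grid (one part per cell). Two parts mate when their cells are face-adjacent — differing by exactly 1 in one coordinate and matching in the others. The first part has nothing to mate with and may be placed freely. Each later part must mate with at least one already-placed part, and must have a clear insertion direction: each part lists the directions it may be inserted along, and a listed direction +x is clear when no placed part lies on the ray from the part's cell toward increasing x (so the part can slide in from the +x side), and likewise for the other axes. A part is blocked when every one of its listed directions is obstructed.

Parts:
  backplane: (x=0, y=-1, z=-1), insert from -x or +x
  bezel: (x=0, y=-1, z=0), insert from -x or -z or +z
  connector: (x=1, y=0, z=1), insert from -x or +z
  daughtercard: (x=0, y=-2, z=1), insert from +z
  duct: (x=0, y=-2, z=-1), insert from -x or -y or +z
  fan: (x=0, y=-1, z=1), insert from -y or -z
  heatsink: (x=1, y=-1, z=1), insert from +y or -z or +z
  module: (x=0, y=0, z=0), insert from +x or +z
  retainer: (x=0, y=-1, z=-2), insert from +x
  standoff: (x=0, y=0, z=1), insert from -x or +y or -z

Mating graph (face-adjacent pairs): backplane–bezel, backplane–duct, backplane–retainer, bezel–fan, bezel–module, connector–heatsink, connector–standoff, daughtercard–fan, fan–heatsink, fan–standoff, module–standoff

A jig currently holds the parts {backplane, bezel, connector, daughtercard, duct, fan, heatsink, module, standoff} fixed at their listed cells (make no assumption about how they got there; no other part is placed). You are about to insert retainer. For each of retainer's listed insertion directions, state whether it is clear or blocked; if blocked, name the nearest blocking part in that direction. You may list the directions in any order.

+x: ray from retainer(0, -1, -2) has no placed part ⇒ clear

+x: clear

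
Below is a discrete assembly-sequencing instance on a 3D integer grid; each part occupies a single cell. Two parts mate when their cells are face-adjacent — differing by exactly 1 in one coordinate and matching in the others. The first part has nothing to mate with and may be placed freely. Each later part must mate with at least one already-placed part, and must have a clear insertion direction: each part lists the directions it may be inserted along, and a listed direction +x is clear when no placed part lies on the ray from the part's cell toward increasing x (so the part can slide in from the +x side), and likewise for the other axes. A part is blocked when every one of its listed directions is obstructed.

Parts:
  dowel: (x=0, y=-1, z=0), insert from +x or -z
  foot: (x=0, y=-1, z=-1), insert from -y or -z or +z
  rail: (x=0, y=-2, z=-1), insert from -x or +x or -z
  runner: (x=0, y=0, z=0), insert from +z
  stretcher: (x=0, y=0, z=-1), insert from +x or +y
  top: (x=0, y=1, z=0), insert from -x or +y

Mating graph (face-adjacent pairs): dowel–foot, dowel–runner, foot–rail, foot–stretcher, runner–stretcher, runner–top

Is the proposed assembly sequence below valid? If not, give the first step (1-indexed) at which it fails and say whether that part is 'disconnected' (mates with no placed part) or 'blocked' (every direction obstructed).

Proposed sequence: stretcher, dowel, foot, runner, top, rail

1. stretcher@(0, 0, -1) [+x clear] — {stretcher}
2. dowel@(0, -1, 0) — no placed neighbour ⇒ disconnected

Invalid at step 2 (disconnected)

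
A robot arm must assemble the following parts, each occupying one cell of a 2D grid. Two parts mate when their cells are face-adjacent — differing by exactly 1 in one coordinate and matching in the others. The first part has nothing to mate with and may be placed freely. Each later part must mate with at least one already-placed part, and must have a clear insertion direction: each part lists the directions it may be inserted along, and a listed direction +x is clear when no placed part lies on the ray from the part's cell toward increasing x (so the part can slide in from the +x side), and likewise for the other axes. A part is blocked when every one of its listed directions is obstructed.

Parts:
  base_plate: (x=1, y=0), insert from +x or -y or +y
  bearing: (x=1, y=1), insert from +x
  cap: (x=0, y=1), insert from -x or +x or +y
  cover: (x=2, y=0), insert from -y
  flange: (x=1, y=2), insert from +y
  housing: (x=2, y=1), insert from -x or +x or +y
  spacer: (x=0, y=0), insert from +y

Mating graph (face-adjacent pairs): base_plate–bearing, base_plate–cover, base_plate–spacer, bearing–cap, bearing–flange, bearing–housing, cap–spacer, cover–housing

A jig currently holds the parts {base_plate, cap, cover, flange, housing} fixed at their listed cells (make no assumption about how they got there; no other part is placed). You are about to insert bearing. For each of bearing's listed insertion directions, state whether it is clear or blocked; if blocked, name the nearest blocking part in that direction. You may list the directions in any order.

+x: blocked by housing

+x: nearest on ray is housing@(2, 1) ⇒ blocked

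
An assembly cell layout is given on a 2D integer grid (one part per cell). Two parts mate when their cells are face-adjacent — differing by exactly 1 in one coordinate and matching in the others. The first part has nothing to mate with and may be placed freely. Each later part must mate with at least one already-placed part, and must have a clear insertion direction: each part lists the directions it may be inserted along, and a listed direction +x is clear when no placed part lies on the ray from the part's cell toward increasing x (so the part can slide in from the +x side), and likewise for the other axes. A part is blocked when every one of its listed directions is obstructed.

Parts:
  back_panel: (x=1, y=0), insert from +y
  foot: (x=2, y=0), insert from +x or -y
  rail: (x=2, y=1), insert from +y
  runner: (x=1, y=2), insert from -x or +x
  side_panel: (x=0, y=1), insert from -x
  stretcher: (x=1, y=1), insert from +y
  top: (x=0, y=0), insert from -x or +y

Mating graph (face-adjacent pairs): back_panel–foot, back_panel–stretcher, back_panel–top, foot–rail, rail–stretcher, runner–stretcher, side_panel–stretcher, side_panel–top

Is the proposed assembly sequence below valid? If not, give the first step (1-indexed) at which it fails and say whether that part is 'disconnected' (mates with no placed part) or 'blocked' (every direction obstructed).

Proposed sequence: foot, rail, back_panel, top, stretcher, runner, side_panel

Valid

1. foot@(2, 0) [+x clear] — {foot}
2. rail@(2, 1) [+y clear] — {foot, rail}
3. back_panel@(1, 0) [+y clear] — {back_panel, foot, rail}
4. top@(0, 0) [-x clear] — {back_panel, foot, rail, top}
5. stretcher@(1, 1) [+y clear] — {back_panel, foot, rail, stretcher, top}
6. runner@(1, 2) [-x clear] — {back_panel, foot, rail, runner, stretcher, top}
7. side_panel@(0, 1) [-x clear] — {back_panel, foot, rail, runner, side_panel, stretcher, top}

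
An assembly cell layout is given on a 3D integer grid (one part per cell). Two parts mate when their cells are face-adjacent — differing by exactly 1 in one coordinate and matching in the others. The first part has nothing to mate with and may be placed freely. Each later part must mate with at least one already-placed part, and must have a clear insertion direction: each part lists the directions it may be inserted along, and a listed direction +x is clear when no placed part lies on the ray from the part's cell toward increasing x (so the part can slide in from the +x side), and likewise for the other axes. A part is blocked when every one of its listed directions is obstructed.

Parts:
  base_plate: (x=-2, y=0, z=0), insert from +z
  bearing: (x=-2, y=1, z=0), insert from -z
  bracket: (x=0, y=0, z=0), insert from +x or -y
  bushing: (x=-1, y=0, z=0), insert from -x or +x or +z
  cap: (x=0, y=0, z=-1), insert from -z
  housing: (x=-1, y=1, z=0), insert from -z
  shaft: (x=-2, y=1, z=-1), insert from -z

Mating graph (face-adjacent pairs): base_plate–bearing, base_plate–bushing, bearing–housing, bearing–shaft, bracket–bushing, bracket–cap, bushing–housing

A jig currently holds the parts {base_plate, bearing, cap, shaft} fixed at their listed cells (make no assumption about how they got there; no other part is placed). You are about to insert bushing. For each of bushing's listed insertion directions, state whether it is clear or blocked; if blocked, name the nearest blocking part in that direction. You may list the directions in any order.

-x: nearest on ray is base_plate@(-2, 0, 0) ⇒ blocked
+x: ray from bushing(-1, 0, 0) has no placed part ⇒ clear
+z: ray from bushing(-1, 0, 0) has no placed part ⇒ clear

+x: clear; +z: clear; -x: blocked by base_plate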